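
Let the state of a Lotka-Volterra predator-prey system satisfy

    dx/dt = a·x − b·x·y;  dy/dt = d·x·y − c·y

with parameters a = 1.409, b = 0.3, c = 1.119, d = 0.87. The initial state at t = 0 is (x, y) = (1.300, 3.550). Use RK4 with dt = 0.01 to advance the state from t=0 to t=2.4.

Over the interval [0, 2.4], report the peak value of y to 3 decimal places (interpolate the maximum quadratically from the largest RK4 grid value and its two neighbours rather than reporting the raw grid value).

max y = 6.068

t=0.000: state=(1.300, 3.550)
step 1 (dt=0.01): k1=(0.447, 0.043), k2=(0.448, 0.050), k3=(0.448, 0.050), k4=(0.449, 0.056); state += dt/6·(k1+2k2+2k3+k4)
t=0.010: state=(1.304, 3.550)
t=0.020: state=(1.309, 3.551)
t=0.030: state=(1.313, 3.552)
continuing one RK4 step at a time; state shown every 10 steps (Δt=0.1):
t=0.100: state=(1.345, 3.561)
t=0.200: state=(1.391, 3.587)
t=0.300: state=(1.438, 3.627)
t=0.400: state=(1.483, 3.683)
t=0.500: state=(1.528, 3.754)
t=0.600: state=(1.570, 3.840)
t=0.700: state=(1.608, 3.943)
t=0.800: state=(1.642, 4.061)
t=0.900: state=(1.670, 4.194)
t=1.000: state=(1.692, 4.341)
t=1.100: state=(1.706, 4.500)
t=1.200: state=(1.712, 4.669)
t=1.300: state=(1.709, 4.844)
t=1.400: state=(1.697, 5.024)
t=1.500: state=(1.676, 5.202)
t=1.600: state=(1.646, 5.375)
t=1.700: state=(1.609, 5.537)
t=1.800: state=(1.565, 5.684)
t=1.900: state=(1.517, 5.812)
t=2.000: state=(1.465, 5.916)
t=2.100: state=(1.410, 5.994)
t=2.200: state=(1.355, 6.045)
t=2.300: state=(1.301, 6.067)
t=2.400: state=(1.249, 6.061)
largest grid value and its neighbours: y(2.320)=6.06796, y(2.330)=6.06803, y(2.340)=6.06783
parabola through these three points peaks at t≈2.328 with y≈6.06804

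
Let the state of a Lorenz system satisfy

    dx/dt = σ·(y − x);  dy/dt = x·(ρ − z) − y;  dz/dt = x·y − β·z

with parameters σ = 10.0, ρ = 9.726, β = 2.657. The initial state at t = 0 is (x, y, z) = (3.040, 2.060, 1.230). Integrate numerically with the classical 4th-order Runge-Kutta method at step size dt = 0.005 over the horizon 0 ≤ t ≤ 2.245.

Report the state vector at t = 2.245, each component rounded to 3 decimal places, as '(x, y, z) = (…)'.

(x, y, z) = (4.066, 4.625, 6.787)

t=0.000: state=(3.040, 2.060, 1.230)
step 1 (dt=0.005): k1=(-9.800, 23.768, 2.994), k2=(-8.961, 23.478, 3.103), k3=(-8.989, 23.495, 3.105), k4=(-8.176, 23.222, 3.212); state += dt/6·(k1+2k2+2k3+k4)
t=0.005: state=(2.995, 2.177, 1.246)
t=0.010: state=(2.958, 2.292, 1.262)
t=0.015: state=(2.928, 2.405, 1.280)
continuing one RK4 step at a time; state shown every 20 steps (Δt=0.1):
t=0.100: state=(3.217, 4.199, 1.781)
t=0.200: state=(4.666, 6.487, 3.231)
t=0.300: state=(6.628, 8.553, 6.322)
t=0.400: state=(8.006, 8.559, 10.621)
t=0.500: state=(7.454, 5.884, 13.218)
t=0.600: state=(5.408, 3.215, 12.649)
t=0.700: state=(3.528, 2.063, 10.671)
t=0.800: state=(2.502, 1.876, 8.674)
t=0.900: state=(2.178, 2.111, 7.046)
t=1.000: state=(2.306, 2.611, 5.859)
t=1.100: state=(2.769, 3.386, 5.157)
t=1.200: state=(3.540, 4.462, 5.044)
t=1.300: state=(4.588, 5.736, 5.706)
t=1.400: state=(5.733, 6.799, 7.273)
t=1.500: state=(6.528, 6.957, 9.380)
t=1.600: state=(6.477, 5.952, 10.955)
t=1.700: state=(5.618, 4.541, 11.184)
t=1.800: state=(4.549, 3.575, 10.349)
t=1.900: state=(3.775, 3.221, 9.143)
t=2.000: state=(3.439, 3.309, 8.023)
t=2.100: state=(3.487, 3.697, 7.204)
t=2.200: state=(3.834, 4.304, 6.805)
t=2.245: state=(4.066, 4.625, 6.787)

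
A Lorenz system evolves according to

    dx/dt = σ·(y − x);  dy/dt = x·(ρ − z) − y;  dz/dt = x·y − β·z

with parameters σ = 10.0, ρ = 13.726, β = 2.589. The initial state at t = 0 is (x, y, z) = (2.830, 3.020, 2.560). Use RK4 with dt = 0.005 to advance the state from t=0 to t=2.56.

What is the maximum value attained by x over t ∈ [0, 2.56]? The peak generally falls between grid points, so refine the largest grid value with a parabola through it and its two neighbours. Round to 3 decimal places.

t=0.000: state=(2.830, 3.020, 2.560)
step 1 (dt=0.005): k1=(1.900, 28.580, 1.919), k2=(2.567, 28.548, 2.123), k3=(2.550, 28.565, 2.127), k4=(3.201, 28.549, 2.336); state += dt/6·(k1+2k2+2k3+k4)
t=0.005: state=(2.843, 3.163, 2.571)
t=0.010: state=(2.862, 3.306, 2.583)
t=0.015: state=(2.887, 3.449, 2.598)
continuing one RK4 step at a time; state shown every 20 steps (Δt=0.1):
t=0.100: state=(4.057, 6.142, 3.344)
t=0.200: state=(6.814, 10.101, 6.547)
t=0.300: state=(9.871, 12.022, 13.737)
t=0.400: state=(9.813, 7.391, 19.696)
t=0.500: state=(6.169, 2.184, 18.435)
t=0.600: state=(2.964, 0.700, 14.717)
t=0.700: state=(1.517, 0.740, 11.483)
t=0.800: state=(1.148, 1.095, 8.964)
t=0.900: state=(1.304, 1.650, 7.064)
t=1.000: state=(1.840, 2.583, 5.742)
t=1.100: state=(2.853, 4.179, 5.128)
t=1.200: state=(4.571, 6.706, 5.747)
t=1.300: state=(7.044, 9.699, 8.744)
t=1.400: state=(9.217, 10.431, 14.393)
t=1.500: state=(8.788, 6.753, 18.290)
t=1.600: state=(5.998, 3.015, 17.198)
t=1.700: state=(3.559, 1.795, 14.196)
t=1.800: state=(2.437, 1.873, 11.407)
t=1.900: state=(2.272, 2.450, 9.236)
t=2.000: state=(2.731, 3.462, 7.771)
t=2.100: state=(3.748, 5.065, 7.211)
t=2.200: state=(5.365, 7.252, 8.063)
t=2.300: state=(7.324, 9.164, 10.952)
t=2.400: state=(8.510, 8.778, 15.016)
t=2.500: state=(7.685, 5.925, 16.977)
t=2.560: state=(6.467, 4.294, 16.529)
largest grid value and its neighbours: x(0.345)=10.43428, x(0.350)=10.43971, x(0.355)=10.43264
parabola through these three points peaks at t≈0.350 with x≈10.43973

max x = 10.440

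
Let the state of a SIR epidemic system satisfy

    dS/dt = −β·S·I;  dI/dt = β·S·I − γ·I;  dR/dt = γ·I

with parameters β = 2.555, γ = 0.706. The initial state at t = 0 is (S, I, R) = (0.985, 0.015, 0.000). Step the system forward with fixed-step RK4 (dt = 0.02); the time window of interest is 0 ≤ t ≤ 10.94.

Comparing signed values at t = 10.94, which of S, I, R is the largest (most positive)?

largest component: R

t=0.000: state=(0.985, 0.015, 0.000)
step 1 (dt=0.02): k1=(-0.038, 0.027, 0.011), k2=(-0.038, 0.028, 0.011), k3=(-0.038, 0.028, 0.011), k4=(-0.039, 0.028, 0.011); state += dt/6·(k1+2k2+2k3+k4)
t=0.020: state=(0.984, 0.016, 0.000)
t=0.040: state=(0.983, 0.016, 0.000)
t=0.060: state=(0.983, 0.017, 0.001)
continuing one RK4 step at a time; state shown every 25 steps (Δt=0.5):
t=0.500: state=(0.955, 0.036, 0.009)
t=1.000: state=(0.888, 0.084, 0.029)
t=1.500: state=(0.758, 0.169, 0.072)
t=2.000: state=(0.570, 0.279, 0.151)
t=2.500: state=(0.377, 0.358, 0.266)
t=3.000: state=(0.235, 0.369, 0.396)
t=3.500: state=(0.150, 0.330, 0.520)
t=4.000: state=(0.102, 0.271, 0.626)
t=4.500: state=(0.075, 0.213, 0.712)
t=5.000: state=(0.059, 0.163, 0.778)
t=5.500: state=(0.049, 0.123, 0.828)
t=6.000: state=(0.043, 0.091, 0.866)
t=6.500: state=(0.039, 0.068, 0.894)
t=7.000: state=(0.036, 0.050, 0.914)
t=7.500: state=(0.034, 0.037, 0.929)
t=8.000: state=(0.033, 0.027, 0.940)
t=8.500: state=(0.032, 0.020, 0.949)
t=9.000: state=(0.031, 0.014, 0.954)
t=9.500: state=(0.031, 0.011, 0.959)
t=10.000: state=(0.030, 0.008, 0.962)
t=10.500: state=(0.030, 0.006, 0.964)
t=10.940: state=(0.030, 0.004, 0.966)
compare at T: S=0.030, I=0.004, R=0.966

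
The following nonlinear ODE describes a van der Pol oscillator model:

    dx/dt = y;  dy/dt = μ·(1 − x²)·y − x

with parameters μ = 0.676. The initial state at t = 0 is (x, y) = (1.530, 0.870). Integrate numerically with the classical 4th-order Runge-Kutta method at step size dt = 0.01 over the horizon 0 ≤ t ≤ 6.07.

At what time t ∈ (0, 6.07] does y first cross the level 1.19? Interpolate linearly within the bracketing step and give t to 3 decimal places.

t=0.000: state=(1.530, 0.870)
step 1 (dt=0.01): k1=(0.870, -2.319), k2=(0.858, -2.320), k3=(0.858, -2.320), k4=(0.847, -2.321); state += dt/6·(k1+2k2+2k3+k4)
t=0.010: state=(1.539, 0.847)
t=0.020: state=(1.547, 0.824)
t=0.030: state=(1.555, 0.800)
continuing one RK4 step at a time; state shown every 20 steps (Δt=0.2):
t=0.200: state=(1.658, 0.416)
t=0.400: state=(1.701, 0.026)
t=0.600: state=(1.674, -0.279)
t=0.800: state=(1.594, -0.516)
t=1.000: state=(1.471, -0.711)
t=1.200: state=(1.311, -0.888)
t=1.400: state=(1.115, -1.069)
t=1.600: state=(0.882, -1.269)
t=1.800: state=(0.606, -1.500)
t=2.000: state=(0.280, -1.765)
t=2.200: state=(-0.101, -2.036)
t=2.400: state=(-0.530, -2.230)
t=2.600: state=(-0.978, -2.205)
t=2.800: state=(-1.390, -1.851)
t=3.000: state=(-1.702, -1.245)
t=3.200: state=(-1.886, -0.608)
t=3.400: state=(-1.954, -0.099)
t=3.600: state=(-1.936, 0.257)
t=3.800: state=(-1.858, 0.502)
t=4.000: state=(-1.739, 0.682)
t=4.200: state=(-1.588, 0.834)
t=4.400: state=(-1.406, 0.981)
t=4.600: state=(-1.194, 1.142)
t=4.650: state=(-1.136, 1.186)
next step: t=4.660: state=(-1.124, 1.195) — y has crossed 1.19
linear interpolation between t=4.650 (1.18620) and t=4.660 (1.19527) → t≈4.654

t = 4.654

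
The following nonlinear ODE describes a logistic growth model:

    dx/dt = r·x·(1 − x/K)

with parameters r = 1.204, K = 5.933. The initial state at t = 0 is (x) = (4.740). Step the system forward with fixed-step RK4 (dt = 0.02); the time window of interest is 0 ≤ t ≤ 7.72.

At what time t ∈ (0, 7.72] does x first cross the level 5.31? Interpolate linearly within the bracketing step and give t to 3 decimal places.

t = 0.634

t=0.000: state=(4.740)
step 1 (dt=0.02): k1=(1.148), k2=(1.139), k3=(1.139), k4=(1.131); state += dt/6·(k1+2k2+2k3+k4)
t=0.020: state=(4.763)
t=0.040: state=(4.785)
t=0.060: state=(4.807)
continuing one RK4 step at a time; state shown every 25 steps (Δt=0.5):
t=0.500: state=(5.214)
t=0.620: state=(5.301)
next step: t=0.640: state=(5.314) — x has crossed 5.31
linear interpolation between t=0.620 (5.30060) and t=0.640 (5.31407) → t≈0.634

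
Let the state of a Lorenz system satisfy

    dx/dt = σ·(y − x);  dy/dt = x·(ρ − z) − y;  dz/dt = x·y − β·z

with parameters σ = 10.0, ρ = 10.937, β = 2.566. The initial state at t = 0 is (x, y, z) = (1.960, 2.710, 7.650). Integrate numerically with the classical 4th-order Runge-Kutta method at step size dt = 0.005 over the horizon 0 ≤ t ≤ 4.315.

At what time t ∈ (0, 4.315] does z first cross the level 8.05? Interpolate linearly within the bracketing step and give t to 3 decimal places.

t = 0.405

t=0.000: state=(1.960, 2.710, 7.650)
step 1 (dt=0.005): k1=(7.500, 3.733, -14.318), k2=(7.406, 3.856, -14.157), k3=(7.411, 3.854, -14.158), k4=(7.322, 3.976, -13.998); state += dt/6·(k1+2k2+2k3+k4)
t=0.005: state=(1.997, 2.729, 7.579)
t=0.010: state=(2.033, 2.750, 7.510)
t=0.015: state=(2.069, 2.771, 7.442)
continuing one RK4 step at a time; state shown every 40 steps (Δt=0.2):
t=0.200: state=(3.425, 4.351, 6.079)
t=0.400: state=(5.768, 7.016, 7.946)
t=0.405: state=(5.830, 7.066, 8.048)
next step: t=0.410: state=(5.891, 7.114, 8.152) — z has crossed 8.05
linear interpolation between t=0.405 (8.04776) and t=0.410 (8.15162) → t≈0.405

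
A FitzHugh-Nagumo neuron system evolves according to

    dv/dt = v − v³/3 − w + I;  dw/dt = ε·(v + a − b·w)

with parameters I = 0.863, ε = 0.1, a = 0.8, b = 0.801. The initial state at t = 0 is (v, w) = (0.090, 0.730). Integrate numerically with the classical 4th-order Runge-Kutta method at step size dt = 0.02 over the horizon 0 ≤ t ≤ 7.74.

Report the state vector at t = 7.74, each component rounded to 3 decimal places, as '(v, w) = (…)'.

t=0.000: state=(0.090, 0.730)
step 1 (dt=0.02): k1=(0.223, 0.031), k2=(0.225, 0.031), k3=(0.225, 0.031), k4=(0.227, 0.031); state += dt/6·(k1+2k2+2k3+k4)
t=0.020: state=(0.094, 0.731)
t=0.040: state=(0.099, 0.731)
t=0.060: state=(0.104, 0.732)
continuing one RK4 step at a time; state shown every 25 steps (Δt=0.5):
t=0.500: state=(0.229, 0.748)
t=1.000: state=(0.437, 0.774)
t=1.500: state=(0.726, 0.811)
t=2.000: state=(1.064, 0.862)
t=2.500: state=(1.352, 0.927)
t=3.000: state=(1.519, 1.001)
t=3.500: state=(1.581, 1.077)
t=4.000: state=(1.583, 1.152)
t=4.500: state=(1.559, 1.223)
t=5.000: state=(1.522, 1.290)
t=5.500: state=(1.480, 1.352)
t=6.000: state=(1.434, 1.409)
t=6.500: state=(1.385, 1.462)
t=7.000: state=(1.334, 1.511)
t=7.500: state=(1.280, 1.555)
t=7.740: state=(1.253, 1.574)

(v, w) = (1.253, 1.574)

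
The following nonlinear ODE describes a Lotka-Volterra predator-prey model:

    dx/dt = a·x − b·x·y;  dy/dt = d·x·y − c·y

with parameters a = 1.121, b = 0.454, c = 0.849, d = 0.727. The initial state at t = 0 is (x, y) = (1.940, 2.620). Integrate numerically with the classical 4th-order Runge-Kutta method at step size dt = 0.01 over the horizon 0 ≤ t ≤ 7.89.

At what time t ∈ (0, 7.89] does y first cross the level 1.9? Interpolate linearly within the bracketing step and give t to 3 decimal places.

t = 3.551

t=0.000: state=(1.940, 2.620)
step 1 (dt=0.01): k1=(-0.133, 1.471), k2=(-0.139, 1.474), k3=(-0.139, 1.474), k4=(-0.146, 1.476); state += dt/6·(k1+2k2+2k3+k4)
t=0.010: state=(1.939, 2.635)
t=0.020: state=(1.937, 2.650)
t=0.030: state=(1.935, 2.664)
continuing one RK4 step at a time; state shown every 50 steps (Δt=0.5):
t=0.500: state=(1.721, 3.363)
t=1.000: state=(1.321, 3.830)
t=1.500: state=(0.966, 3.782)
t=2.000: state=(0.748, 3.364)
t=2.500: state=(0.649, 2.828)
t=3.000: state=(0.634, 2.331)
t=3.500: state=(0.686, 1.934)
t=3.550: state=(0.694, 1.901)
next step: t=3.560: state=(0.696, 1.894) — y has crossed 1.9
linear interpolation between t=3.550 (1.90060) and t=3.560 (1.89408) → t≈3.551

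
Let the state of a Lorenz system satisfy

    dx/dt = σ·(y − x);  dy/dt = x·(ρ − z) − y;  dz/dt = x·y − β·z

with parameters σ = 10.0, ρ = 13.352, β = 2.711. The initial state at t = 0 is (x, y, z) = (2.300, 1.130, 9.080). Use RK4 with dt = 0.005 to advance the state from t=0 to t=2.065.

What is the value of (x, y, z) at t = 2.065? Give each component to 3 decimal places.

(x, y, z) = (4.001, 4.583, 9.442)

t=0.000: state=(2.300, 1.130, 9.080)
step 1 (dt=0.005): k1=(-11.700, 8.696, -22.017), k2=(-11.190, 8.674, -21.851), k3=(-11.203, 8.679, -21.851), k4=(-10.706, 8.658, -21.687); state += dt/6·(k1+2k2+2k3+k4)
t=0.005: state=(2.244, 1.173, 8.971)
t=0.010: state=(2.193, 1.217, 8.863)
t=0.015: state=(2.146, 1.260, 8.757)
continuing one RK4 step at a time; state shown every 20 steps (Δt=0.1):
t=0.100: state=(1.880, 2.012, 7.195)
t=0.200: state=(2.366, 3.174, 5.961)
t=0.300: state=(3.501, 4.983, 5.591)
t=0.400: state=(5.354, 7.557, 6.723)
t=0.500: state=(7.686, 9.905, 10.289)
t=0.600: state=(9.080, 9.287, 15.309)
t=0.700: state=(7.906, 5.610, 17.370)
t=0.800: state=(5.355, 2.947, 15.615)
t=0.900: state=(3.512, 2.275, 12.846)
t=1.000: state=(2.806, 2.565, 10.431)
t=1.100: state=(2.921, 3.358, 8.679)
t=1.200: state=(3.646, 4.654, 7.761)
t=1.300: state=(4.928, 6.466, 8.018)
t=1.400: state=(6.604, 8.302, 9.925)
t=1.500: state=(7.957, 8.742, 13.215)
t=1.600: state=(7.871, 6.911, 15.681)
t=1.700: state=(6.366, 4.577, 15.511)
t=1.800: state=(4.746, 3.436, 13.698)
t=1.900: state=(3.855, 3.377, 11.676)
t=2.000: state=(3.739, 3.954, 10.093)
t=2.065: state=(4.001, 4.583, 9.442)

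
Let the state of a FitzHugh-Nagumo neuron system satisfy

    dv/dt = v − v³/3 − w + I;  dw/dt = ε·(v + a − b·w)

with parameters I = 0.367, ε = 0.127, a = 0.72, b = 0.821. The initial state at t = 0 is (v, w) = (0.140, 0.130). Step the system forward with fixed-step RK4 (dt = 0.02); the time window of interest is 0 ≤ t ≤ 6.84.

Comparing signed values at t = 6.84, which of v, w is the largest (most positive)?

largest component: w

t=0.000: state=(0.140, 0.130)
step 1 (dt=0.02): k1=(0.376, 0.096), k2=(0.379, 0.096), k3=(0.379, 0.096), k4=(0.382, 0.096); state += dt/6·(k1+2k2+2k3+k4)
t=0.020: state=(0.148, 0.132)
t=0.040: state=(0.155, 0.134)
t=0.060: state=(0.163, 0.136)
continuing one RK4 step at a time; state shown every 25 steps (Δt=0.5):
t=0.500: state=(0.366, 0.183)
t=1.000: state=(0.674, 0.250)
t=1.500: state=(1.030, 0.335)
t=2.000: state=(1.331, 0.436)
t=2.500: state=(1.497, 0.547)
t=3.000: state=(1.547, 0.658)
t=3.500: state=(1.533, 0.765)
t=4.000: state=(1.489, 0.864)
t=4.500: state=(1.428, 0.955)
t=5.000: state=(1.359, 1.037)
t=5.500: state=(1.281, 1.111)
t=6.000: state=(1.195, 1.176)
t=6.500: state=(1.098, 1.231)
t=6.840: state=(1.023, 1.264)
compare at T: v=1.023, w=1.264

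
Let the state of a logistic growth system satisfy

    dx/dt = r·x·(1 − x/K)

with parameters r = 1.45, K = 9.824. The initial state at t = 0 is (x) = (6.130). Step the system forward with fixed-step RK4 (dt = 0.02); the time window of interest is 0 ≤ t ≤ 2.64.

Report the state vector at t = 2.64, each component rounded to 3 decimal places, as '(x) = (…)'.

(x) = (9.697)

t=0.000: state=(6.130)
step 1 (dt=0.02): k1=(3.342), k2=(3.330), k3=(3.330), k4=(3.318); state += dt/6·(k1+2k2+2k3+k4)
t=0.020: state=(6.197)
t=0.040: state=(6.263)
t=0.060: state=(6.328)
continuing one RK4 step at a time; state shown every 5 steps (Δt=0.1):
t=0.100: state=(6.458)
t=0.200: state=(6.771)
t=0.300: state=(7.067)
t=0.400: state=(7.346)
t=0.500: state=(7.605)
t=0.600: state=(7.844)
t=0.700: state=(8.063)
t=0.800: state=(8.263)
t=0.900: state=(8.444)
t=1.000: state=(8.607)
t=1.100: state=(8.754)
t=1.200: state=(8.884)
t=1.300: state=(9.001)
t=1.400: state=(9.104)
t=1.500: state=(9.195)
t=1.600: state=(9.275)
t=1.700: state=(9.345)
t=1.800: state=(9.407)
t=1.900: state=(9.461)
t=2.000: state=(9.509)
t=2.100: state=(9.550)
t=2.200: state=(9.586)
t=2.300: state=(9.618)
t=2.400: state=(9.645)
t=2.500: state=(9.669)
t=2.600: state=(9.689)
t=2.640: state=(9.697)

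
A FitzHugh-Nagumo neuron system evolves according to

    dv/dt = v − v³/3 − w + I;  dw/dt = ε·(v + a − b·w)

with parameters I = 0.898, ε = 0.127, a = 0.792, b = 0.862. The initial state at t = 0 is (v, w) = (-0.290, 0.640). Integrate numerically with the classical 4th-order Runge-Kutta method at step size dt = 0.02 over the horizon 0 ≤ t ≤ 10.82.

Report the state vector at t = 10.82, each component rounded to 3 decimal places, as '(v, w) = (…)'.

(v, w) = (-0.892, 0.073)

t=0.000: state=(-0.290, 0.640)
step 1 (dt=0.02): k1=(-0.024, -0.006), k2=(-0.024, -0.006), k3=(-0.024, -0.006), k4=(-0.024, -0.006); state += dt/6·(k1+2k2+2k3+k4)
t=0.020: state=(-0.290, 0.640)
t=0.040: state=(-0.291, 0.640)
t=0.060: state=(-0.291, 0.640)
continuing one RK4 step at a time; state shown every 25 steps (Δt=0.5):
t=0.500: state=(-0.304, 0.637)
t=1.000: state=(-0.324, 0.632)
t=1.500: state=(-0.352, 0.627)
t=2.000: state=(-0.391, 0.619)
t=2.500: state=(-0.446, 0.609)
t=3.000: state=(-0.520, 0.596)
t=3.500: state=(-0.618, 0.578)
t=4.000: state=(-0.739, 0.555)
t=4.500: state=(-0.875, 0.524)
t=5.000: state=(-1.010, 0.487)
t=5.500: state=(-1.124, 0.444)
t=6.000: state=(-1.204, 0.397)
t=6.500: state=(-1.246, 0.349)
t=7.000: state=(-1.258, 0.302)
t=7.500: state=(-1.247, 0.257)
t=8.000: state=(-1.220, 0.216)
t=8.500: state=(-1.181, 0.179)
t=9.000: state=(-1.133, 0.147)
t=9.500: state=(-1.078, 0.120)
t=10.000: state=(-1.015, 0.098)
t=10.500: state=(-0.944, 0.081)
t=10.820: state=(-0.892, 0.073)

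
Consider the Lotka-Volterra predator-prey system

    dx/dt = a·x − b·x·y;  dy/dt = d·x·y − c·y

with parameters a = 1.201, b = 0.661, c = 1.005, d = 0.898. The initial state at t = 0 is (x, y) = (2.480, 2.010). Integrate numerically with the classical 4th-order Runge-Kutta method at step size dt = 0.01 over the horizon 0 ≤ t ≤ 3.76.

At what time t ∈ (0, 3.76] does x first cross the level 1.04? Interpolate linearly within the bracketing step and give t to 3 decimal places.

t=0.000: state=(2.480, 2.010)
step 1 (dt=0.01): k1=(-0.316, 2.456), k2=(-0.336, 2.468), k3=(-0.336, 2.468), k4=(-0.356, 2.480); state += dt/6·(k1+2k2+2k3+k4)
t=0.010: state=(2.477, 2.035)
t=0.020: state=(2.473, 2.060)
t=0.030: state=(2.469, 2.085)
continuing one RK4 step at a time; state shown every 20 steps (Δt=0.2):
t=0.200: state=(2.336, 2.540)
t=0.400: state=(2.047, 3.085)
t=0.600: state=(1.678, 3.527)
t=0.800: state=(1.314, 3.772)
t=0.970: state=(1.051, 3.806)
next step: t=0.980: state=(1.038, 3.804) — x has crossed 1.04
linear interpolation between t=0.970 (1.05130) and t=0.980 (1.03757) → t≈0.978

t = 0.978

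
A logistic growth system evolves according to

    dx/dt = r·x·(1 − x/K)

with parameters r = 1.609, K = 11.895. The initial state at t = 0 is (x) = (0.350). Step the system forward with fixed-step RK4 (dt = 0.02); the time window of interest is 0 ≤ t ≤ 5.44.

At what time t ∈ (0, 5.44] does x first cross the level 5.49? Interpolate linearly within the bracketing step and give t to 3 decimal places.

t = 2.077

t=0.000: state=(0.350)
step 1 (dt=0.02): k1=(0.547), k2=(0.555), k3=(0.555), k4=(0.563); state += dt/6·(k1+2k2+2k3+k4)
t=0.020: state=(0.361)
t=0.040: state=(0.373)
t=0.060: state=(0.384)
continuing one RK4 step at a time; state shown every 10 steps (Δt=0.2):
t=0.200: state=(0.478)
t=0.400: state=(0.649)
t=0.600: state=(0.877)
t=0.800: state=(1.177)
t=1.000: state=(1.565)
t=1.200: state=(2.057)
t=1.400: state=(2.662)
t=1.600: state=(3.386)
t=1.800: state=(4.215)
t=2.000: state=(5.126)
t=2.060: state=(5.409)
next step: t=2.080: state=(5.504) — x has crossed 5.49
linear interpolation between t=2.060 (5.40914) and t=2.080 (5.50418) → t≈2.077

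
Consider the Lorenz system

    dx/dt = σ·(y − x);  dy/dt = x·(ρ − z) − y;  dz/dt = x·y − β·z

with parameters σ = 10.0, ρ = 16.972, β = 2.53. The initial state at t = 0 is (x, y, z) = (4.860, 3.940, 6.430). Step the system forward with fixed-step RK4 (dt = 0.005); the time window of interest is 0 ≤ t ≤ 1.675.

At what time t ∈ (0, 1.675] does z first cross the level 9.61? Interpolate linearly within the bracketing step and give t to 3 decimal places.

t=0.000: state=(4.860, 3.940, 6.430)
step 1 (dt=0.005): k1=(-9.200, 47.294, 2.881), k2=(-7.788, 46.899, 3.344), k3=(-7.833, 46.931, 3.350), k4=(-6.462, 46.566, 3.815); state += dt/6·(k1+2k2+2k3+k4)
t=0.005: state=(4.821, 4.175, 6.447)
t=0.010: state=(4.795, 4.406, 6.468)
t=0.015: state=(4.782, 4.634, 6.494)
continuing one RK4 step at a time; state shown every 20 steps (Δt=0.1):
t=0.100: state=(5.937, 8.444, 7.890)
t=0.140: state=(7.081, 10.234, 9.451)
next step: t=0.145: state=(7.240, 10.447, 9.700) — z has crossed 9.61
linear interpolation between t=0.140 (9.45138) and t=0.145 (9.70049) → t≈0.143

t = 0.143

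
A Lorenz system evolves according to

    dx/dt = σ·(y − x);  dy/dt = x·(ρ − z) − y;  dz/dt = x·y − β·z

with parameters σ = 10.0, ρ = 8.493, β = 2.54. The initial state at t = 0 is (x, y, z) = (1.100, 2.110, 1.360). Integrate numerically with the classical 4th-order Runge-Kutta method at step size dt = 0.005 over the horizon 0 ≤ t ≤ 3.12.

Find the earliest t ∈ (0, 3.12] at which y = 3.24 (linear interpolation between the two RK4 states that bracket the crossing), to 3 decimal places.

t=0.000: state=(1.100, 2.110, 1.360)
step 1 (dt=0.005): k1=(10.100, 5.736, -1.133), k2=(9.991, 5.905, -1.057), k3=(9.998, 5.903, -1.057), k4=(9.895, 6.069, -0.981); state += dt/6·(k1+2k2+2k3+k4)
t=0.005: state=(1.150, 2.140, 1.355)
t=0.010: state=(1.199, 2.171, 1.350)
t=0.015: state=(1.247, 2.203, 1.346)
t=0.120: state=(2.223, 3.217, 1.472)
next step: t=0.125: state=(2.273, 3.280, 1.490) — y has crossed 3.24
linear interpolation between t=0.120 (3.21698) and t=0.125 (3.27956) → t≈0.122

t = 0.122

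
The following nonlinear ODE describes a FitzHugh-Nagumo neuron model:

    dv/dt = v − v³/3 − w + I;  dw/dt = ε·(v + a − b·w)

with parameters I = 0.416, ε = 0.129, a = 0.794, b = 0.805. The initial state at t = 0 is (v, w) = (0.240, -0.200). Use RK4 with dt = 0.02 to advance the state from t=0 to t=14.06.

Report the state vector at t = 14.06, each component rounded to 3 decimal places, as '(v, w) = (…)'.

t=0.000: state=(0.240, -0.200)
step 1 (dt=0.02): k1=(0.851, 0.154), k2=(0.858, 0.155), k3=(0.858, 0.155), k4=(0.864, 0.156); state += dt/6·(k1+2k2+2k3+k4)
t=0.020: state=(0.257, -0.197)
t=0.040: state=(0.275, -0.194)
t=0.060: state=(0.292, -0.191)
continuing one RK4 step at a time; state shown every 25 steps (Δt=0.5):
t=0.500: state=(0.743, -0.110)
t=1.000: state=(1.296, 0.010)
t=1.500: state=(1.647, 0.154)
t=2.000: state=(1.755, 0.304)
t=2.500: state=(1.749, 0.449)
t=3.000: state=(1.702, 0.585)
t=3.500: state=(1.642, 0.710)
t=4.000: state=(1.576, 0.825)
t=4.500: state=(1.505, 0.930)
t=5.000: state=(1.430, 1.025)
t=5.500: state=(1.350, 1.111)
t=6.000: state=(1.264, 1.187)
t=6.500: state=(1.170, 1.253)
t=7.000: state=(1.062, 1.310)
t=7.500: state=(0.936, 1.356)
t=8.000: state=(0.780, 1.392)
t=8.500: state=(0.573, 1.414)
t=9.000: state=(0.273, 1.419)
t=9.500: state=(-0.198, 1.401)
t=10.000: state=(-0.909, 1.346)
t=10.500: state=(-1.613, 1.247)
t=11.000: state=(-1.919, 1.121)
t=11.500: state=(-1.970, 0.991)
t=12.000: state=(-1.949, 0.867)
t=12.500: state=(-1.911, 0.752)
t=13.000: state=(-1.871, 0.645)
t=13.500: state=(-1.830, 0.546)
t=14.000: state=(-1.789, 0.455)
t=14.060: state=(-1.784, 0.444)

(v, w) = (-1.784, 0.444)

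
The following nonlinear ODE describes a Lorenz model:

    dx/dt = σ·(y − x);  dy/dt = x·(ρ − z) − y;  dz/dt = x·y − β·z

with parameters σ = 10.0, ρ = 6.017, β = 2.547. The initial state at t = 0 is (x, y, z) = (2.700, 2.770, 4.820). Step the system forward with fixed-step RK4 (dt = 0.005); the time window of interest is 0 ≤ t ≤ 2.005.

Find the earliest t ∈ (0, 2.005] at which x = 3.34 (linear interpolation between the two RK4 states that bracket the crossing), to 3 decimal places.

t=0.000: state=(2.700, 2.770, 4.820)
step 1 (dt=0.005): k1=(0.700, 0.462, -4.798), k2=(0.694, 0.495, -4.759), k3=(0.695, 0.495, -4.759), k4=(0.690, 0.528, -4.721); state += dt/6·(k1+2k2+2k3+k4)
t=0.005: state=(2.703, 2.772, 4.796)
t=0.010: state=(2.707, 2.775, 4.773)
t=0.015: state=(2.710, 2.778, 4.750)
continuing one RK4 step at a time; state shown every 20 steps (Δt=0.1):
t=0.100: state=(2.777, 2.875, 4.417)
t=0.200: state=(2.908, 3.072, 4.169)
t=0.300: state=(3.102, 3.324, 4.080)
t=0.395: state=(3.329, 3.581, 4.143)
next step: t=0.400: state=(3.342, 3.594, 4.150) — x has crossed 3.34
linear interpolation between t=0.395 (3.32943) and t=0.400 (3.34202) → t≈0.399

t = 0.399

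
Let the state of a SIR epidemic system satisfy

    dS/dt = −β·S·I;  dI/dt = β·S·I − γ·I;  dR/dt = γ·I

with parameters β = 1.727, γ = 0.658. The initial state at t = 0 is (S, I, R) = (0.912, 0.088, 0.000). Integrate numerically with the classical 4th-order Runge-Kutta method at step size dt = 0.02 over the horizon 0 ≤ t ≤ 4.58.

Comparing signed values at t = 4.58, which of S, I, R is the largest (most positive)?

largest component: R

t=0.000: state=(0.912, 0.088, 0.000)
step 1 (dt=0.02): k1=(-0.139, 0.081, 0.058), k2=(-0.140, 0.081, 0.058), k3=(-0.140, 0.081, 0.058), k4=(-0.141, 0.082, 0.059); state += dt/6·(k1+2k2+2k3+k4)
t=0.020: state=(0.909, 0.090, 0.001)
t=0.040: state=(0.906, 0.091, 0.002)
t=0.060: state=(0.903, 0.093, 0.004)
continuing one RK4 step at a time; state shown every 10 steps (Δt=0.2):
t=0.200: state=(0.882, 0.105, 0.013)
t=0.400: state=(0.848, 0.124, 0.028)
t=0.600: state=(0.809, 0.145, 0.045)
t=0.800: state=(0.767, 0.167, 0.066)
t=1.000: state=(0.721, 0.189, 0.089)
t=1.200: state=(0.673, 0.211, 0.116)
t=1.400: state=(0.623, 0.232, 0.145)
t=1.600: state=(0.574, 0.250, 0.177)
t=1.800: state=(0.525, 0.265, 0.211)
t=2.000: state=(0.478, 0.276, 0.246)
t=2.200: state=(0.434, 0.283, 0.283)
t=2.400: state=(0.393, 0.286, 0.321)
t=2.600: state=(0.356, 0.286, 0.358)
t=2.800: state=(0.323, 0.282, 0.396)
t=3.000: state=(0.293, 0.274, 0.432)
t=3.200: state=(0.267, 0.265, 0.468)
t=3.400: state=(0.244, 0.254, 0.502)
t=3.600: state=(0.224, 0.241, 0.534)
t=3.800: state=(0.207, 0.228, 0.565)
t=4.000: state=(0.192, 0.214, 0.594)
t=4.200: state=(0.178, 0.200, 0.622)
t=4.400: state=(0.167, 0.186, 0.647)
t=4.580: state=(0.158, 0.174, 0.668)
compare at T: S=0.158, I=0.174, R=0.668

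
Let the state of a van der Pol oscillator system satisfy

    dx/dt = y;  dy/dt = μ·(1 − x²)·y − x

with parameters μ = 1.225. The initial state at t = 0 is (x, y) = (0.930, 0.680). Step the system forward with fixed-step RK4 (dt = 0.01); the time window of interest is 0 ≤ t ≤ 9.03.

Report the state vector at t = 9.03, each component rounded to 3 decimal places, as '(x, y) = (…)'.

t=0.000: state=(0.930, 0.680)
step 1 (dt=0.01): k1=(0.680, -0.817), k2=(0.676, -0.827), k3=(0.676, -0.827), k4=(0.672, -0.836); state += dt/6·(k1+2k2+2k3+k4)
t=0.010: state=(0.937, 0.672)
t=0.020: state=(0.943, 0.663)
t=0.030: state=(0.950, 0.655)
continuing one RK4 step at a time; state shown every 50 steps (Δt=0.5):
t=0.500: state=(1.140, 0.131)
t=1.000: state=(1.066, -0.412)
t=1.500: state=(0.732, -0.947)
t=2.000: state=(0.061, -1.825)
t=2.500: state=(-1.091, -2.464)
t=3.000: state=(-1.866, -0.507)
t=3.500: state=(-1.844, 0.373)
t=4.000: state=(-1.589, 0.625)
t=4.500: state=(-1.217, 0.886)
t=5.000: state=(-0.657, 1.431)
t=5.500: state=(0.331, 2.618)
t=6.000: state=(1.656, 1.889)
t=6.500: state=(2.008, -0.088)
t=7.000: state=(1.838, -0.494)
t=7.500: state=(1.545, -0.675)
t=8.000: state=(1.147, -0.951)
t=8.500: state=(0.538, -1.578)
t=9.000: state=(-0.550, -2.803)
t=9.030: state=(-0.635, -2.853)

(x, y) = (-0.635, -2.853)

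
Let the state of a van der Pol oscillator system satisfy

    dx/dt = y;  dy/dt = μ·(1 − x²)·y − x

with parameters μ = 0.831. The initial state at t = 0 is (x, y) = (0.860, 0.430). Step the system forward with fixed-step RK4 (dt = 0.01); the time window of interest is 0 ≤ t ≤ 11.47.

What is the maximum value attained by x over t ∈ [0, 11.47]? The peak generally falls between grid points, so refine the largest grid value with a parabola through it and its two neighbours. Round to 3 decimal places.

t=0.000: state=(0.860, 0.430)
step 1 (dt=0.01): k1=(0.430, -0.767), k2=(0.426, -0.771), k3=(0.426, -0.771), k4=(0.422, -0.775); state += dt/6·(k1+2k2+2k3+k4)
t=0.010: state=(0.864, 0.422)
t=0.020: state=(0.868, 0.414)
t=0.030: state=(0.873, 0.407)
continuing one RK4 step at a time; state shown every 50 steps (Δt=0.5):
t=0.500: state=(0.966, -0.021)
t=1.000: state=(0.835, -0.502)
t=1.500: state=(0.459, -1.014)
t=2.000: state=(-0.196, -1.608)
t=2.500: state=(-1.069, -1.683)
t=3.000: state=(-1.653, -0.551)
t=3.500: state=(-1.678, 0.338)
t=4.000: state=(-1.389, 0.787)
t=4.500: state=(-0.891, 1.234)
t=5.000: state=(-0.108, 1.954)
t=5.500: state=(1.034, 2.374)
t=6.000: state=(1.876, 0.790)
t=6.500: state=(1.940, -0.329)
t=7.000: state=(1.666, -0.723)
t=7.500: state=(1.227, -1.049)
t=8.000: state=(0.580, -1.592)
t=8.500: state=(-0.421, -2.407)
t=9.000: state=(-1.583, -1.781)
t=9.500: state=(-2.003, -0.068)
t=10.000: state=(-1.850, 0.562)
t=10.500: state=(-1.491, 0.866)
t=11.000: state=(-0.969, 1.257)
t=11.470: state=(-0.238, 1.912)
largest grid value and its neighbours: x(6.280)=1.97821, x(6.290)=1.97825, x(6.300)=1.97810
parabola through these three points peaks at t≈6.287 with x≈1.97826

max x = 1.978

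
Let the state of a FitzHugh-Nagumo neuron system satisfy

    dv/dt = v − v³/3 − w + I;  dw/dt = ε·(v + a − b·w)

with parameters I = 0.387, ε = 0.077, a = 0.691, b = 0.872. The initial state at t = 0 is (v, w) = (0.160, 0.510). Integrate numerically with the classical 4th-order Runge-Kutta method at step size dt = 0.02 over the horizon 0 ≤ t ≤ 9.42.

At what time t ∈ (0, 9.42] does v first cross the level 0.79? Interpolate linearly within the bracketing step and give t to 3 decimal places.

t=0.000: state=(0.160, 0.510)
step 1 (dt=0.02): k1=(0.036, 0.031), k2=(0.036, 0.031), k3=(0.036, 0.031), k4=(0.036, 0.031); state += dt/6·(k1+2k2+2k3+k4)
t=0.020: state=(0.161, 0.511)
t=0.040: state=(0.161, 0.511)
t=0.060: state=(0.162, 0.512)
continuing one RK4 step at a time; state shown every 25 steps (Δt=0.5):
t=0.500: state=(0.178, 0.526)
t=1.000: state=(0.198, 0.542)
t=1.500: state=(0.219, 0.558)
t=2.000: state=(0.243, 0.574)
t=2.500: state=(0.270, 0.591)
t=3.000: state=(0.303, 0.609)
t=3.500: state=(0.343, 0.627)
t=4.000: state=(0.394, 0.646)
t=4.500: state=(0.459, 0.667)
t=5.000: state=(0.542, 0.690)
t=5.500: state=(0.645, 0.716)
t=6.000: state=(0.767, 0.745)
t=6.080: state=(0.788, 0.750)
next step: t=6.100: state=(0.793, 0.752) — v has crossed 0.79
linear interpolation between t=6.080 (0.78772) and t=6.100 (0.79295) → t≈6.089

t = 6.089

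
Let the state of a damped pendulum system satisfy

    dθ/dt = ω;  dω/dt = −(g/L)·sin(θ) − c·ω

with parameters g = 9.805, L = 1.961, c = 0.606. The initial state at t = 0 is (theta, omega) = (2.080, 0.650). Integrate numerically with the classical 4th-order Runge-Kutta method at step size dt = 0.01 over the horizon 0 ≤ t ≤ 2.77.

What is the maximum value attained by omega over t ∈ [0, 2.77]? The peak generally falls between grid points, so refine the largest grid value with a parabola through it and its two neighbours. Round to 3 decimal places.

max omega = 1.982

t=0.000: state=(2.080, 0.650)
step 1 (dt=0.01): k1=(0.650, -4.760), k2=(0.626, -4.737), k3=(0.626, -4.738), k4=(0.603, -4.716); state += dt/6·(k1+2k2+2k3+k4)
t=0.010: state=(2.086, 0.603)
t=0.020: state=(2.092, 0.556)
t=0.030: state=(2.097, 0.509)
continuing one RK4 step at a time; state shown every 10 steps (Δt=0.1):
t=0.100: state=(2.122, 0.194)
t=0.200: state=(2.120, -0.230)
t=0.300: state=(2.077, -0.635)
t=0.400: state=(1.993, -1.031)
t=0.500: state=(1.871, -1.423)
t=0.600: state=(1.709, -1.812)
t=0.700: state=(1.509, -2.190)
t=0.800: state=(1.272, -2.537)
t=0.900: state=(1.003, -2.827)
t=1.000: state=(0.709, -3.026)
t=1.100: state=(0.402, -3.103)
t=1.200: state=(0.094, -3.038)
t=1.300: state=(-0.201, -2.832)
t=1.400: state=(-0.469, -2.504)
t=1.500: state=(-0.699, -2.088)
t=1.600: state=(-0.885, -1.619)
t=1.700: state=(-1.022, -1.127)
t=1.800: state=(-1.110, -0.636)
t=1.900: state=(-1.150, -0.159)
t=2.000: state=(-1.143, 0.293)
t=2.100: state=(-1.092, 0.713)
t=2.200: state=(-1.001, 1.092)
t=2.300: state=(-0.875, 1.419)
t=2.400: state=(-0.720, 1.683)
t=2.500: state=(-0.541, 1.870)
t=2.600: state=(-0.349, 1.968)
t=2.700: state=(-0.151, 1.972)
t=2.770: state=(-0.014, 1.918)
largest grid value and its neighbours: omega(2.640)=1.98133, omega(2.650)=1.98216, omega(2.660)=1.98203
parabola through these three points peaks at t≈2.654 with omega≈1.98222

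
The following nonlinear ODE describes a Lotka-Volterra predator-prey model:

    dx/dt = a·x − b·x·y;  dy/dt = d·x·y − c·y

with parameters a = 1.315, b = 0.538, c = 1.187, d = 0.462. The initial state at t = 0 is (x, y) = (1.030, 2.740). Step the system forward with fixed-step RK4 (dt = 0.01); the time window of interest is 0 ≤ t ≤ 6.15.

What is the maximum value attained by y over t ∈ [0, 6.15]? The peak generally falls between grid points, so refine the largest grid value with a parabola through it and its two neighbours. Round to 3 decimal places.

t=0.000: state=(1.030, 2.740)
step 1 (dt=0.01): k1=(-0.164, -1.949), k2=(-0.158, -1.943), k3=(-0.158, -1.943), k4=(-0.153, -1.937); state += dt/6·(k1+2k2+2k3+k4)
t=0.010: state=(1.028, 2.721)
t=0.020: state=(1.027, 2.701)
t=0.030: state=(1.026, 2.682)
continuing one RK4 step at a time; state shown every 20 steps (Δt=0.2):
t=0.200: state=(1.018, 2.375)
t=0.400: state=(1.044, 2.059)
t=0.600: state=(1.104, 1.793)
t=0.800: state=(1.199, 1.573)
t=1.000: state=(1.330, 1.394)
t=1.200: state=(1.501, 1.252)
t=1.400: state=(1.716, 1.145)
t=1.600: state=(1.982, 1.071)
t=1.800: state=(2.304, 1.029)
t=2.000: state=(2.685, 1.022)
t=2.200: state=(3.125, 1.054)
t=2.400: state=(3.615, 1.134)
t=2.600: state=(4.133, 1.279)
t=2.800: state=(4.630, 1.513)
t=3.000: state=(5.028, 1.867)
t=3.200: state=(5.215, 2.368)
t=3.400: state=(5.084, 3.014)
t=3.600: state=(4.602, 3.728)
t=3.800: state=(3.869, 4.354)
t=4.000: state=(3.079, 4.732)
t=4.200: state=(2.392, 4.799)
t=4.400: state=(1.872, 4.603)
t=4.600: state=(1.512, 4.240)
t=4.800: state=(1.276, 3.801)
t=5.000: state=(1.130, 3.348)
t=5.200: state=(1.049, 2.919)
t=5.400: state=(1.018, 2.532)
t=5.600: state=(1.028, 2.194)
t=5.800: state=(1.073, 1.906)
t=6.000: state=(1.152, 1.666)
t=6.150: state=(1.234, 1.514)
largest grid value and its neighbours: y(4.130)=4.81004, y(4.140)=4.81068, y(4.150)=4.81058
parabola through these three points peaks at t≈4.144 with y≈4.81073

max y = 4.811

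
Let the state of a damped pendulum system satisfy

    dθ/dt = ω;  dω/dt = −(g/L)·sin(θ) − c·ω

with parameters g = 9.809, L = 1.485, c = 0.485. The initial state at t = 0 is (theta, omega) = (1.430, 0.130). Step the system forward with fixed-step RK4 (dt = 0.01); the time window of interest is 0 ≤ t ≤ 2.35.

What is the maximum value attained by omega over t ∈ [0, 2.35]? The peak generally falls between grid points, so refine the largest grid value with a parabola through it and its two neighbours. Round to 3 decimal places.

max omega = 2.134

t=0.000: state=(1.430, 0.130)
step 1 (dt=0.01): k1=(0.130, -6.603), k2=(0.097, -6.588), k3=(0.097, -6.588), k4=(0.064, -6.572); state += dt/6·(k1+2k2+2k3+k4)
t=0.010: state=(1.431, 0.064)
t=0.020: state=(1.431, -0.001)
t=0.030: state=(1.431, -0.067)
continuing one RK4 step at a time; state shown every 10 steps (Δt=0.1):
t=0.100: state=(1.411, -0.514)
t=0.200: state=(1.328, -1.122)
t=0.300: state=(1.188, -1.683)
t=0.400: state=(0.994, -2.175)
t=0.500: state=(0.756, -2.567)
t=0.600: state=(0.485, -2.820)
t=0.700: state=(0.198, -2.901)
t=0.800: state=(-0.089, -2.798)
t=0.900: state=(-0.356, -2.521)
t=1.000: state=(-0.588, -2.107)
t=1.100: state=(-0.774, -1.599)
t=1.200: state=(-0.906, -1.041)
t=1.300: state=(-0.982, -0.468)
t=1.400: state=(-1.000, 0.095)
t=1.500: state=(-0.964, 0.629)
t=1.600: state=(-0.876, 1.113)
t=1.700: state=(-0.744, 1.528)
t=1.800: state=(-0.574, 1.851)
t=1.900: state=(-0.377, 2.059)
t=2.000: state=(-0.166, 2.134)
t=2.100: state=(0.045, 2.071)
t=2.200: state=(0.243, 1.879)
t=2.300: state=(0.417, 1.579)
t=2.350: state=(0.492, 1.398)
largest grid value and its neighbours: omega(1.990)=2.13253, omega(2.000)=2.13382, omega(2.010)=2.13371
parabola through these three points peaks at t≈2.004 with omega≈2.13394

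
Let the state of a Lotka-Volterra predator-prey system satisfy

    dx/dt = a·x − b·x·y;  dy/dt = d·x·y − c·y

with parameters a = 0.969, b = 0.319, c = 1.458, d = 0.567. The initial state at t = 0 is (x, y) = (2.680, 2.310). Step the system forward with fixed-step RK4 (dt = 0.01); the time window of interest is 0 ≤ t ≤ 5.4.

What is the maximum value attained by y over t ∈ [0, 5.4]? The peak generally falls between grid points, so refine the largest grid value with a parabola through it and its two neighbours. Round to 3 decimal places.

max y = 3.922

t=0.000: state=(2.680, 2.310)
step 1 (dt=0.01): k1=(0.622, 0.142), k2=(0.622, 0.146), k3=(0.622, 0.146), k4=(0.622, 0.150); state += dt/6·(k1+2k2+2k3+k4)
t=0.010: state=(2.686, 2.311)
t=0.020: state=(2.692, 2.313)
t=0.030: state=(2.699, 2.315)
continuing one RK4 step at a time; state shown every 20 steps (Δt=0.2):
t=0.200: state=(2.804, 2.355)
t=0.400: state=(2.922, 2.434)
t=0.600: state=(3.026, 2.549)
t=0.800: state=(3.108, 2.696)
t=1.000: state=(3.158, 2.875)
t=1.200: state=(3.171, 3.076)
t=1.400: state=(3.142, 3.288)
t=1.600: state=(3.072, 3.496)
t=1.800: state=(2.965, 3.679)
t=2.000: state=(2.833, 3.819)
t=2.200: state=(2.687, 3.902)
t=2.400: state=(2.541, 3.920)
t=2.600: state=(2.404, 3.876)
t=2.800: state=(2.286, 3.777)
t=3.000: state=(2.190, 3.636)
t=3.200: state=(2.119, 3.467)
t=3.400: state=(2.074, 3.285)
t=3.600: state=(2.053, 3.100)
t=3.800: state=(2.057, 2.923)
t=4.000: state=(2.083, 2.761)
t=4.200: state=(2.130, 2.619)
t=4.400: state=(2.196, 2.500)
t=4.600: state=(2.280, 2.406)
t=4.800: state=(2.379, 2.341)
t=5.000: state=(2.490, 2.305)
t=5.200: state=(2.610, 2.299)
t=5.400: state=(2.735, 2.326)
largest grid value and its neighbours: y(2.350)=3.92168, y(2.360)=3.92172, y(2.370)=3.92160
parabola through these three points peaks at t≈2.358 with y≈3.92173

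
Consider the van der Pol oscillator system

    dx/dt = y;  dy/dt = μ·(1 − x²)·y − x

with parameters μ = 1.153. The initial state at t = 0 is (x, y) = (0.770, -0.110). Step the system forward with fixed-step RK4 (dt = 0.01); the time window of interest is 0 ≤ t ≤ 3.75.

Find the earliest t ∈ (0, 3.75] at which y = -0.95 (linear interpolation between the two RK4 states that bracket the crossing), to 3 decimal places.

t = 0.837

t=0.000: state=(0.770, -0.110)
step 1 (dt=0.01): k1=(-0.110, -0.822), k2=(-0.114, -0.823), k3=(-0.114, -0.823), k4=(-0.118, -0.825); state += dt/6·(k1+2k2+2k3+k4)
t=0.010: state=(0.769, -0.118)
t=0.020: state=(0.768, -0.126)
t=0.030: state=(0.766, -0.135)
continuing one RK4 step at a time; state shown every 20 steps (Δt=0.2):
t=0.200: state=(0.731, -0.280)
t=0.400: state=(0.657, -0.464)
t=0.600: state=(0.544, -0.668)
t=0.800: state=(0.388, -0.902)
t=0.830: state=(0.360, -0.941)
next step: t=0.840: state=(0.351, -0.954) — y has crossed -0.95
linear interpolation between t=0.830 (-0.94112) and t=0.840 (-0.95422) → t≈0.837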